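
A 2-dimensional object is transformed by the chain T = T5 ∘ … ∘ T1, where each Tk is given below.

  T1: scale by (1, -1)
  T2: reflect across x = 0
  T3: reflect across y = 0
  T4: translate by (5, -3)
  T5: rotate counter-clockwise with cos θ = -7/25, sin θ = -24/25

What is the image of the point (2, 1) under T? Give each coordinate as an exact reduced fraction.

T1 scale by (1, -1): (2, 1) → (2, -1)
T2 reflect across x = 0: (2, -1) → (-2, -1)
T3 reflect across y = 0: (-2, -1) → (-2, 1)
T4 translate by (5, -3): (-2, 1) → (3, -2)
T5 rotate counter-clockwise with cos θ = -7/25, sin θ = -24/25: (3, -2) → (-69/25, -58/25)

T(p) = (-69/25, -58/25)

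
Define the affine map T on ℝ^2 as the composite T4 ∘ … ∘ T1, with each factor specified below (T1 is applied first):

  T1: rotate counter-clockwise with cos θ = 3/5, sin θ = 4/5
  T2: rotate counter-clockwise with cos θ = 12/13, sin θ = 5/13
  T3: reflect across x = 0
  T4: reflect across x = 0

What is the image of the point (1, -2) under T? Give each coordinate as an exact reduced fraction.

T(p) = (142/65, 31/65)

T1 rotate counter-clockwise with cos θ = 3/5, sin θ = 4/5: (1, -2) → (11/5, -2/5)
T2 rotate counter-clockwise with cos θ = 12/13, sin θ = 5/13: (11/5, -2/5) → (142/65, 31/65)
T3 reflect across x = 0: (142/65, 31/65) → (-142/65, 31/65)
T4 reflect across x = 0: (-142/65, 31/65) → (142/65, 31/65)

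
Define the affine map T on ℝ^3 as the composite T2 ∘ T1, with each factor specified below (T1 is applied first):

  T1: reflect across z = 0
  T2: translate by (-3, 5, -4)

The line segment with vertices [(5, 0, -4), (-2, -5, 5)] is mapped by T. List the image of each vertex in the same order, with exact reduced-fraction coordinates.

T1 reflect across z = 0: (5, 0, -4) → (5, 0, 4); (-2, -5, 5) → (-2, -5, -5)
T2 translate by (-3, 5, -4): (5, 0, 4) → (2, 5, 0); (-2, -5, -5) → (-5, 0, -9)

image vertices: (2, 5, 0), (-5, 0, -9)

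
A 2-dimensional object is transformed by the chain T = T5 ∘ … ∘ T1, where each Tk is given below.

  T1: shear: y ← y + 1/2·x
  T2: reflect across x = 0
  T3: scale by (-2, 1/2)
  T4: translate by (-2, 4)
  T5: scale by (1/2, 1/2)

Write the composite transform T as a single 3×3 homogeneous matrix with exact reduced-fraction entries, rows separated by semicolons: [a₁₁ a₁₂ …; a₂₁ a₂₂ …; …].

T1 = [1 0 0; 1/2 1 0; 0 0 1]
T2·T1 = [-1 0 0; 1/2 1 0; 0 0 1]
T3·…·T1 = [2 0 0; 1/4 1/2 0; 0 0 1]
T4·…·T1 = [2 0 -2; 1/4 1/2 4; 0 0 1]
T5·…·T1 = [1 0 -1; 1/8 1/4 2; 0 0 1]

T = [1 0 -1; 1/8 1/4 2; 0 0 1]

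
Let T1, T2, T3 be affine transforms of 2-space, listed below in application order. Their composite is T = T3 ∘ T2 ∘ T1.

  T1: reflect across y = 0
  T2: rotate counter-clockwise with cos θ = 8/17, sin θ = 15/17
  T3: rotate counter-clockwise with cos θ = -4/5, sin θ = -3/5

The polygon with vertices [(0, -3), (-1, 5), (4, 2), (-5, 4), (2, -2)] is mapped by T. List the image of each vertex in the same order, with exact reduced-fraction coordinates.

image vertices: (252/85, 39/85), (-433/85, 19/85), (-116/85, -362/85), (-401/85, 368/85), (194/85, -142/85)

T1 reflect across y = 0: (0, -3) → (0, 3); (-1, 5) → (-1, -5); (4, 2) → (4, -2); (-5, 4) → (-5, -4); (2, -2) → (2, 2)
T2 rotate counter-clockwise with cos θ = 8/17, sin θ = 15/17: (0, 3) → (-45/17, 24/17); (-1, -5) → (67/17, -55/17); (4, -2) → (62/17, 44/17); (-5, -4) → (20/17, -107/17); (2, 2) → (-14/17, 46/17)
T3 rotate counter-clockwise with cos θ = -4/5, sin θ = -3/5: (-45/17, 24/17) → (252/85, 39/85); (67/17, -55/17) → (-433/85, 19/85); (62/17, 44/17) → (-116/85, -362/85); (20/17, -107/17) → (-401/85, 368/85); (-14/17, 46/17) → (194/85, -142/85)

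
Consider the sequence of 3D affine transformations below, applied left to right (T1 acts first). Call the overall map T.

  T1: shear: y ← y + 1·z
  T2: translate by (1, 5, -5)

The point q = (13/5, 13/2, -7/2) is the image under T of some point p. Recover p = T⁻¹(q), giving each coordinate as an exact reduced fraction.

p = (8/5, 0, 3/2)

T1 = [1 0 0 0; 0 1 1 0; 0 0 1 0; 0 0 0 1]
T2·T1 = [1 0 0 1; 0 1 1 5; 0 0 1 -5; 0 0 0 1]
det M = 1; M⁻¹ = [1 0 0 -1; 0 1 -1 -10; 0 0 1 5; 0 0 0 1]
M⁻¹ · (13/5, 13/2, -7/2)ᵀ = (8/5, 0, 3/2)ᵀ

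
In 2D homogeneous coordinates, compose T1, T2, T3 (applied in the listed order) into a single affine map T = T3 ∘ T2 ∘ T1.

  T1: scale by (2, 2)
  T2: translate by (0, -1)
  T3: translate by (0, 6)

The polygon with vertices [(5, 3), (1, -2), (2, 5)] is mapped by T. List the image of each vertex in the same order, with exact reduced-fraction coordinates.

image vertices: (10, 11), (2, 1), (4, 15)

T1 scale by (2, 2): (5, 3) → (10, 6); (1, -2) → (2, -4); (2, 5) → (4, 10)
T2 translate by (0, -1): (10, 6) → (10, 5); (2, -4) → (2, -5); (4, 10) → (4, 9)
T3 translate by (0, 6): (10, 5) → (10, 11); (2, -5) → (2, 1); (4, 9) → (4, 15)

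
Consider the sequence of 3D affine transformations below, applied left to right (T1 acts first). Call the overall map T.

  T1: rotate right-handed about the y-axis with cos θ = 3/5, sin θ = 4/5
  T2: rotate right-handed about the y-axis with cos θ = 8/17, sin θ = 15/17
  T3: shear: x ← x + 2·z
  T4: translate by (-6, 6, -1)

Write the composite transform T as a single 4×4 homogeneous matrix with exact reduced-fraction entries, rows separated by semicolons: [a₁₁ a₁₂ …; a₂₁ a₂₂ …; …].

T1 = [3/5 0 4/5 0; 0 1 0 0; -4/5 0 3/5 0; 0 0 0 1]
T2·T1 = [-36/85 0 77/85 0; 0 1 0 0; -77/85 0 -36/85 0; 0 0 0 1]
T3·…·T1 = [-38/17 0 1/17 0; 0 1 0 0; -77/85 0 -36/85 0; 0 0 0 1]
T4·…·T1 = [-38/17 0 1/17 -6; 0 1 0 6; -77/85 0 -36/85 -1; 0 0 0 1]

T = [-38/17 0 1/17 -6; 0 1 0 6; -77/85 0 -36/85 -1; 0 0 0 1]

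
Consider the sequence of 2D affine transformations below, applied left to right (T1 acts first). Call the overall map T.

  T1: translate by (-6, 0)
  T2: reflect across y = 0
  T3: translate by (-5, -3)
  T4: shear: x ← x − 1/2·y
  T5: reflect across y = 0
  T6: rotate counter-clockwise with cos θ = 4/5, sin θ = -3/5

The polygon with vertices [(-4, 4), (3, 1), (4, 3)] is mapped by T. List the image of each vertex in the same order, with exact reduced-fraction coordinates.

image vertices: (-5, 25/2), (-12/5, 34/5), (2/5, 36/5)

T1 translate by (-6, 0): (-4, 4) → (-10, 4); (3, 1) → (-3, 1); (4, 3) → (-2, 3)
T2 reflect across y = 0: (-10, 4) → (-10, -4); (-3, 1) → (-3, -1); (-2, 3) → (-2, -3)
T3 translate by (-5, -3): (-10, -4) → (-15, -7); (-3, -1) → (-8, -4); (-2, -3) → (-7, -6)
T4 shear: x ← x − 1/2·y: (-15, -7) → (-23/2, -7); (-8, -4) → (-6, -4); (-7, -6) → (-4, -6)
T5 reflect across y = 0: (-23/2, -7) → (-23/2, 7); (-6, -4) → (-6, 4); (-4, -6) → (-4, 6)
T6 rotate counter-clockwise with cos θ = 4/5, sin θ = -3/5: (-23/2, 7) → (-5, 25/2); (-6, 4) → (-12/5, 34/5); (-4, 6) → (2/5, 36/5)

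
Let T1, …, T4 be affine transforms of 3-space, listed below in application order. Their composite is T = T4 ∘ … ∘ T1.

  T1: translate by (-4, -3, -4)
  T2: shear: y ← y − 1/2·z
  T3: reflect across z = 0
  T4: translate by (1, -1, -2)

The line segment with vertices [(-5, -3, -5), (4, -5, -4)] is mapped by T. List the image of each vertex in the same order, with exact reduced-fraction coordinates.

image vertices: (-8, -5/2, 7), (1, -5, 6)

T1 translate by (-4, -3, -4): (-5, -3, -5) → (-9, -6, -9); (4, -5, -4) → (0, -8, -8)
T2 shear: y ← y − 1/2·z: (-9, -6, -9) → (-9, -3/2, -9); (0, -8, -8) → (0, -4, -8)
T3 reflect across z = 0: (-9, -3/2, -9) → (-9, -3/2, 9); (0, -4, -8) → (0, -4, 8)
T4 translate by (1, -1, -2): (-9, -3/2, 9) → (-8, -5/2, 7); (0, -4, 8) → (1, -5, 6)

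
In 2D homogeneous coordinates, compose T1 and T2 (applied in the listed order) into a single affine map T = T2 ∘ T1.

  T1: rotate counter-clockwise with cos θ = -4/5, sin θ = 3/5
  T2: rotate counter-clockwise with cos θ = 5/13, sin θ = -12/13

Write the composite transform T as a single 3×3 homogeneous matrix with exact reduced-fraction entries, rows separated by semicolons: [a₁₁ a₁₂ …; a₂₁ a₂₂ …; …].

T = [16/65 -63/65 0; 63/65 16/65 0; 0 0 1]

T1 = [-4/5 -3/5 0; 3/5 -4/5 0; 0 0 1]
T2·T1 = [16/65 -63/65 0; 63/65 16/65 0; 0 0 1]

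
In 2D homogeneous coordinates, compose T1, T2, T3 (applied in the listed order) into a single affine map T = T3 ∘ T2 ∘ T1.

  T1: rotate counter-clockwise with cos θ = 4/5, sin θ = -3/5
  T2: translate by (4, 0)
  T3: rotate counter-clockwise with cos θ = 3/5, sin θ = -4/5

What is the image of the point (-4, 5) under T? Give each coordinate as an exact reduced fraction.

T(p) = (37/5, 4/5)

T1 rotate counter-clockwise with cos θ = 4/5, sin θ = -3/5: (-4, 5) → (-1/5, 32/5)
T2 translate by (4, 0): (-1/5, 32/5) → (19/5, 32/5)
T3 rotate counter-clockwise with cos θ = 3/5, sin θ = -4/5: (19/5, 32/5) → (37/5, 4/5)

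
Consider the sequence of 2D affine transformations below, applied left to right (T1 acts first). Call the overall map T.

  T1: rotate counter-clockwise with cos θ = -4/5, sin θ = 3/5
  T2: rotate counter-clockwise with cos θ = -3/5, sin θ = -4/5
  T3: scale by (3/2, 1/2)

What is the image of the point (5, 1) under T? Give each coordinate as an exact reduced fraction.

T(p) = (339/50, 59/50)

T1 rotate counter-clockwise with cos θ = -4/5, sin θ = 3/5: (5, 1) → (-23/5, 11/5)
T2 rotate counter-clockwise with cos θ = -3/5, sin θ = -4/5: (-23/5, 11/5) → (113/25, 59/25)
T3 scale by (3/2, 1/2): (113/25, 59/25) → (339/50, 59/50)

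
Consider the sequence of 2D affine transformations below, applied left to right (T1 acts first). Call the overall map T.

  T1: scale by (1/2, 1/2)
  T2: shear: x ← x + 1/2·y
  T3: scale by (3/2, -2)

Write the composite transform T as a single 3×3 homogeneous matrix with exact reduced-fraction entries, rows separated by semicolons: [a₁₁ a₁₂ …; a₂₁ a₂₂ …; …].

T1 = [1/2 0 0; 0 1/2 0; 0 0 1]
T2·T1 = [1/2 1/4 0; 0 1/2 0; 0 0 1]
T3·…·T1 = [3/4 3/8 0; 0 -1 0; 0 0 1]

T = [3/4 3/8 0; 0 -1 0; 0 0 1]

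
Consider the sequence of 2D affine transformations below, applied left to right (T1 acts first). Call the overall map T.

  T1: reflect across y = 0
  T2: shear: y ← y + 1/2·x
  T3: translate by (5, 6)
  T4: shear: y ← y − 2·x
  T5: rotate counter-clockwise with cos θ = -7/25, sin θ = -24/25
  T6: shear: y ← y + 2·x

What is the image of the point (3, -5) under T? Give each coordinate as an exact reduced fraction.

T1 reflect across y = 0: (3, -5) → (3, 5)
T2 shear: y ← y + 1/2·x: (3, 5) → (3, 13/2)
T3 translate by (5, 6): (3, 13/2) → (8, 25/2)
T4 shear: y ← y − 2·x: (8, 25/2) → (8, -7/2)
T5 rotate counter-clockwise with cos θ = -7/25, sin θ = -24/25: (8, -7/2) → (-28/5, -67/10)
T6 shear: y ← y + 2·x: (-28/5, -67/10) → (-28/5, -179/10)

T(p) = (-28/5, -179/10)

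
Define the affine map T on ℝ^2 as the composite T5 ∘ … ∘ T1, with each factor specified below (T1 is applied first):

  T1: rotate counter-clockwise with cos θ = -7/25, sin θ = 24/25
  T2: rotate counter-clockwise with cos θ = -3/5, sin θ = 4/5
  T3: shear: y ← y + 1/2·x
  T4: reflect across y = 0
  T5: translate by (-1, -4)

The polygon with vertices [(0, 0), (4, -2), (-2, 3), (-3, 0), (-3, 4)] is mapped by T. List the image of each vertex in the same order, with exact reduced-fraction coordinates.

T1 rotate counter-clockwise with cos θ = -7/25, sin θ = 24/25: (0, 0) → (0, 0); (4, -2) → (4/5, 22/5); (-2, 3) → (-58/25, -69/25); (-3, 0) → (21/25, -72/25); (-3, 4) → (-3, -4)
T2 rotate counter-clockwise with cos θ = -3/5, sin θ = 4/5: (0, 0) → (0, 0); (4/5, 22/5) → (-4, -2); (-58/25, -69/25) → (18/5, -1/5); (21/25, -72/25) → (9/5, 12/5); (-3, -4) → (5, 0)
T3 shear: y ← y + 1/2·x: (0, 0) → (0, 0); (-4, -2) → (-4, -4); (18/5, -1/5) → (18/5, 8/5); (9/5, 12/5) → (9/5, 33/10); (5, 0) → (5, 5/2)
T4 reflect across y = 0: (0, 0) → (0, 0); (-4, -4) → (-4, 4); (18/5, 8/5) → (18/5, -8/5); (9/5, 33/10) → (9/5, -33/10); (5, 5/2) → (5, -5/2)
T5 translate by (-1, -4): (0, 0) → (-1, -4); (-4, 4) → (-5, 0); (18/5, -8/5) → (13/5, -28/5); (9/5, -33/10) → (4/5, -73/10); (5, -5/2) → (4, -13/2)

image vertices: (-1, -4), (-5, 0), (13/5, -28/5), (4/5, -73/10), (4, -13/2)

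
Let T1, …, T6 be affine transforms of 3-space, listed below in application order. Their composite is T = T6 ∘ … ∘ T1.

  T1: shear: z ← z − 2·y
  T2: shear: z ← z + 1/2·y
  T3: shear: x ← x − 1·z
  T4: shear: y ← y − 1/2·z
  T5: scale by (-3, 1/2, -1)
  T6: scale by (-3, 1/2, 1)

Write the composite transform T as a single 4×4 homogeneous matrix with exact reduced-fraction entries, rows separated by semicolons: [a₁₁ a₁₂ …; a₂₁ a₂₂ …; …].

T1 = [1 0 0 0; 0 1 0 0; 0 -2 1 0; 0 0 0 1]
T2·T1 = [1 0 0 0; 0 1 0 0; 0 -3/2 1 0; 0 0 0 1]
T3·…·T1 = [1 3/2 -1 0; 0 1 0 0; 0 -3/2 1 0; 0 0 0 1]
T4·…·T1 = [1 3/2 -1 0; 0 7/4 -1/2 0; 0 -3/2 1 0; 0 0 0 1]
T5·…·T1 = [-3 -9/2 3 0; 0 7/8 -1/4 0; 0 3/2 -1 0; 0 0 0 1]
T6·…·T1 = [9 27/2 -9 0; 0 7/16 -1/8 0; 0 3/2 -1 0; 0 0 0 1]

T = [9 27/2 -9 0; 0 7/16 -1/8 0; 0 3/2 -1 0; 0 0 0 1]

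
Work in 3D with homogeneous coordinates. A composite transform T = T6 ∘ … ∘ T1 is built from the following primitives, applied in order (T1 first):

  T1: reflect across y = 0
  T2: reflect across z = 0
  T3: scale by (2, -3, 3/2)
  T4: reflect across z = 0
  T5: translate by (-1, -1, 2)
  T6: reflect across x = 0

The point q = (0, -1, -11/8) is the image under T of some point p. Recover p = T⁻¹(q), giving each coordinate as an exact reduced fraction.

T1 = [1 0 0 0; 0 -1 0 0; 0 0 1 0; 0 0 0 1]
T2·T1 = [1 0 0 0; 0 -1 0 0; 0 0 -1 0; 0 0 0 1]
T3·…·T1 = [2 0 0 0; 0 3 0 0; 0 0 -3/2 0; 0 0 0 1]
T4·…·T1 = [2 0 0 0; 0 3 0 0; 0 0 3/2 0; 0 0 0 1]
T5·…·T1 = [2 0 0 -1; 0 3 0 -1; 0 0 3/2 2; 0 0 0 1]
T6·…·T1 = [-2 0 0 1; 0 3 0 -1; 0 0 3/2 2; 0 0 0 1]
det M = -9; M⁻¹ = [-1/2 0 0 1/2; 0 1/3 0 1/3; 0 0 2/3 -4/3; 0 0 0 1]
M⁻¹ · (0, -1, -11/8)ᵀ = (1/2, 0, -9/4)ᵀ

p = (1/2, 0, -9/4)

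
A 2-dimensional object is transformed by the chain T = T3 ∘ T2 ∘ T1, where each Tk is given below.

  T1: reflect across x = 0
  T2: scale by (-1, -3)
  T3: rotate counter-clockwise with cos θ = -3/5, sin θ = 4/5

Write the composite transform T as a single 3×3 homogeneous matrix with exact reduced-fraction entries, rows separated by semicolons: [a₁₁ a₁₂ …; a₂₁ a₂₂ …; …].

T = [-3/5 12/5 0; 4/5 9/5 0; 0 0 1]

T1 = [-1 0 0; 0 1 0; 0 0 1]
T2·T1 = [1 0 0; 0 -3 0; 0 0 1]
T3·…·T1 = [-3/5 12/5 0; 4/5 9/5 0; 0 0 1]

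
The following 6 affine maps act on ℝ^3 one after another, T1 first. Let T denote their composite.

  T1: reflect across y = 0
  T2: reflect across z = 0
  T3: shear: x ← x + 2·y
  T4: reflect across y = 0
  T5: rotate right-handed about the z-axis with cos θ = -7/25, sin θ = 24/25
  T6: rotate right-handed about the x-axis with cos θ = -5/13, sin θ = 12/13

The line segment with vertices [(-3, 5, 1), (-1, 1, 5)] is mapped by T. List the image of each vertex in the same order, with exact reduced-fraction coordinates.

T1 reflect across y = 0: (-3, 5, 1) → (-3, -5, 1); (-1, 1, 5) → (-1, -1, 5)
T2 reflect across z = 0: (-3, -5, 1) → (-3, -5, -1); (-1, -1, 5) → (-1, -1, -5)
T3 shear: x ← x + 2·y: (-3, -5, -1) → (-13, -5, -1); (-1, -1, -5) → (-3, -1, -5)
T4 reflect across y = 0: (-13, -5, -1) → (-13, 5, -1); (-3, -1, -5) → (-3, 1, -5)
T5 rotate right-handed about the z-axis with cos θ = -7/25, sin θ = 24/25: (-13, 5, -1) → (-29/25, -347/25, -1); (-3, 1, -5) → (-3/25, -79/25, -5)
T6 rotate right-handed about the x-axis with cos θ = -5/13, sin θ = 12/13: (-29/25, -347/25, -1) → (-29/25, 407/65, -4039/325); (-3/25, -79/25, -5) → (-3/25, 379/65, -323/325)

image vertices: (-29/25, 407/65, -4039/325), (-3/25, 379/65, -323/325)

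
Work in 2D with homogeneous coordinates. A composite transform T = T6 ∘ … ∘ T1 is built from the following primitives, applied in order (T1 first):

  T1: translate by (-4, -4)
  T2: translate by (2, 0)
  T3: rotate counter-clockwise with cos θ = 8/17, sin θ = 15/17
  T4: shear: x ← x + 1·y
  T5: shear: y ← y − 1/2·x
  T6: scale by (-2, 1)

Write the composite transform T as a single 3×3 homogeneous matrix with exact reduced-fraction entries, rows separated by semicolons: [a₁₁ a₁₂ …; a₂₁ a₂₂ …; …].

T = [-46/17 14/17 36/17; 7/34 23/34 -53/17; 0 0 1]

T1 = [1 0 -4; 0 1 -4; 0 0 1]
T2·T1 = [1 0 -2; 0 1 -4; 0 0 1]
T3·…·T1 = [8/17 -15/17 44/17; 15/17 8/17 -62/17; 0 0 1]
T4·…·T1 = [23/17 -7/17 -18/17; 15/17 8/17 -62/17; 0 0 1]
T5·…·T1 = [23/17 -7/17 -18/17; 7/34 23/34 -53/17; 0 0 1]
T6·…·T1 = [-46/17 14/17 36/17; 7/34 23/34 -53/17; 0 0 1]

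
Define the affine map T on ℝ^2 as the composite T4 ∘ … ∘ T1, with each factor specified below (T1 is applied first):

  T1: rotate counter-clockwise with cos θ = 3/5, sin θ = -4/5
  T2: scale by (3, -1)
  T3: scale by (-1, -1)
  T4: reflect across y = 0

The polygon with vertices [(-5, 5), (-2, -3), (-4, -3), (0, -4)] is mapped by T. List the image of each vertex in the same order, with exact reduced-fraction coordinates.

image vertices: (-3, -7), (54/5, 1/5), (72/5, -7/5), (48/5, 12/5)

T1 rotate counter-clockwise with cos θ = 3/5, sin θ = -4/5: (-5, 5) → (1, 7); (-2, -3) → (-18/5, -1/5); (-4, -3) → (-24/5, 7/5); (0, -4) → (-16/5, -12/5)
T2 scale by (3, -1): (1, 7) → (3, -7); (-18/5, -1/5) → (-54/5, 1/5); (-24/5, 7/5) → (-72/5, -7/5); (-16/5, -12/5) → (-48/5, 12/5)
T3 scale by (-1, -1): (3, -7) → (-3, 7); (-54/5, 1/5) → (54/5, -1/5); (-72/5, -7/5) → (72/5, 7/5); (-48/5, 12/5) → (48/5, -12/5)
T4 reflect across y = 0: (-3, 7) → (-3, -7); (54/5, -1/5) → (54/5, 1/5); (72/5, 7/5) → (72/5, -7/5); (48/5, -12/5) → (48/5, 12/5)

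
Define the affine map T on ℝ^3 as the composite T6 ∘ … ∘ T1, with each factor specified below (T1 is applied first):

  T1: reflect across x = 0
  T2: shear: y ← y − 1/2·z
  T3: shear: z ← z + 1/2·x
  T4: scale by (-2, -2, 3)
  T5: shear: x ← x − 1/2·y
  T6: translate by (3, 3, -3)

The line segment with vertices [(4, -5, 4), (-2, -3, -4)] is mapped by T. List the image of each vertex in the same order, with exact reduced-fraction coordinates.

image vertices: (4, 17, 3), (-2, 5, -12)

T1 reflect across x = 0: (4, -5, 4) → (-4, -5, 4); (-2, -3, -4) → (2, -3, -4)
T2 shear: y ← y − 1/2·z: (-4, -5, 4) → (-4, -7, 4); (2, -3, -4) → (2, -1, -4)
T3 shear: z ← z + 1/2·x: (-4, -7, 4) → (-4, -7, 2); (2, -1, -4) → (2, -1, -3)
T4 scale by (-2, -2, 3): (-4, -7, 2) → (8, 14, 6); (2, -1, -3) → (-4, 2, -9)
T5 shear: x ← x − 1/2·y: (8, 14, 6) → (1, 14, 6); (-4, 2, -9) → (-5, 2, -9)
T6 translate by (3, 3, -3): (1, 14, 6) → (4, 17, 3); (-5, 2, -9) → (-2, 5, -12)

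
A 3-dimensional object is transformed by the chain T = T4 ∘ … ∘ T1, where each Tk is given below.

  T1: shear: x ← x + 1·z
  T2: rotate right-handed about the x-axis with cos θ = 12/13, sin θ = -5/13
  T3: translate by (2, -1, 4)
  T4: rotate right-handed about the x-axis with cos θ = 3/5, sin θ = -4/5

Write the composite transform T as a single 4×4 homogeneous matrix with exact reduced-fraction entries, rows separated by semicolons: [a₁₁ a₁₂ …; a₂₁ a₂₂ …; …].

T = [1 0 1 2; 0 16/65 63/65 13/5; 0 -63/65 16/65 16/5; 0 0 0 1]

T1 = [1 0 1 0; 0 1 0 0; 0 0 1 0; 0 0 0 1]
T2·T1 = [1 0 1 0; 0 12/13 5/13 0; 0 -5/13 12/13 0; 0 0 0 1]
T3·…·T1 = [1 0 1 2; 0 12/13 5/13 -1; 0 -5/13 12/13 4; 0 0 0 1]
T4·…·T1 = [1 0 1 2; 0 16/65 63/65 13/5; 0 -63/65 16/65 16/5; 0 0 0 1]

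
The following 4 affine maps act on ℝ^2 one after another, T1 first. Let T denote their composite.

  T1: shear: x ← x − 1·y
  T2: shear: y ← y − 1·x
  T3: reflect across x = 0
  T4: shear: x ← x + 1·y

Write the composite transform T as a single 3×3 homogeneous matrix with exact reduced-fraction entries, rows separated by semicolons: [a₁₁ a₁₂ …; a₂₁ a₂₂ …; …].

T1 = [1 -1 0; 0 1 0; 0 0 1]
T2·T1 = [1 -1 0; -1 2 0; 0 0 1]
T3·…·T1 = [-1 1 0; -1 2 0; 0 0 1]
T4·…·T1 = [-2 3 0; -1 2 0; 0 0 1]

T = [-2 3 0; -1 2 0; 0 0 1]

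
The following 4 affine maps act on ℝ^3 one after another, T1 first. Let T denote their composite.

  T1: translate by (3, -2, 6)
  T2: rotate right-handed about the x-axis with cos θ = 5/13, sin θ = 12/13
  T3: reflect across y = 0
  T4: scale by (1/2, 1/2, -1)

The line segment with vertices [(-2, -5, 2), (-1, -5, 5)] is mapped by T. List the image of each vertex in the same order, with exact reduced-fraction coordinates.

image vertices: (1/2, 131/26, 44/13), (1, 167/26, 29/13)

T1 translate by (3, -2, 6): (-2, -5, 2) → (1, -7, 8); (-1, -5, 5) → (2, -7, 11)
T2 rotate right-handed about the x-axis with cos θ = 5/13, sin θ = 12/13: (1, -7, 8) → (1, -131/13, -44/13); (2, -7, 11) → (2, -167/13, -29/13)
T3 reflect across y = 0: (1, -131/13, -44/13) → (1, 131/13, -44/13); (2, -167/13, -29/13) → (2, 167/13, -29/13)
T4 scale by (1/2, 1/2, -1): (1, 131/13, -44/13) → (1/2, 131/26, 44/13); (2, 167/13, -29/13) → (1, 167/26, 29/13)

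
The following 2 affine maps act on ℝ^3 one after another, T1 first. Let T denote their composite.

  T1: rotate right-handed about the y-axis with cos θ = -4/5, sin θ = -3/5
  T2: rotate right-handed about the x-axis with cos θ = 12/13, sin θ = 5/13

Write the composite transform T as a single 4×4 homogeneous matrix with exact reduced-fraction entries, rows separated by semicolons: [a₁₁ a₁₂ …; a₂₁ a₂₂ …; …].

T1 = [-4/5 0 -3/5 0; 0 1 0 0; 3/5 0 -4/5 0; 0 0 0 1]
T2·T1 = [-4/5 0 -3/5 0; -3/13 12/13 4/13 0; 36/65 5/13 -48/65 0; 0 0 0 1]

T = [-4/5 0 -3/5 0; -3/13 12/13 4/13 0; 36/65 5/13 -48/65 0; 0 0 0 1]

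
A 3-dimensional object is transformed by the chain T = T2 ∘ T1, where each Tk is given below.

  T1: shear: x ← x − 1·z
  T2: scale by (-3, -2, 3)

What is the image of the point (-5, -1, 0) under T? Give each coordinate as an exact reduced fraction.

T(p) = (15, 2, 0)

T1 shear: x ← x − 1·z: (-5, -1, 0) → (-5, -1, 0)
T2 scale by (-3, -2, 3): (-5, -1, 0) → (15, 2, 0)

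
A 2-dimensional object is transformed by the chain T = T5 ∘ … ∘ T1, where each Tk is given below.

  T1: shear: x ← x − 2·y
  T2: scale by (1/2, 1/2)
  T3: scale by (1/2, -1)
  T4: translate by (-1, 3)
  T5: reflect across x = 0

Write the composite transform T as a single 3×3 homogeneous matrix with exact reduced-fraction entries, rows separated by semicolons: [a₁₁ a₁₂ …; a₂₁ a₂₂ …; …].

T = [-1/4 1/2 1; 0 -1/2 3; 0 0 1]

T1 = [1 -2 0; 0 1 0; 0 0 1]
T2·T1 = [1/2 -1 0; 0 1/2 0; 0 0 1]
T3·…·T1 = [1/4 -1/2 0; 0 -1/2 0; 0 0 1]
T4·…·T1 = [1/4 -1/2 -1; 0 -1/2 3; 0 0 1]
T5·…·T1 = [-1/4 1/2 1; 0 -1/2 3; 0 0 1]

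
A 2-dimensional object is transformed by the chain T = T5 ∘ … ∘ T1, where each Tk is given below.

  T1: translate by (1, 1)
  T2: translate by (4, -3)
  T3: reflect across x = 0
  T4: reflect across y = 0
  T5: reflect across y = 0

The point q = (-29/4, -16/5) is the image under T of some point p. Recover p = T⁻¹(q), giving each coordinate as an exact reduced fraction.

p = (9/4, -6/5)

T1 = [1 0 1; 0 1 1; 0 0 1]
T2·T1 = [1 0 5; 0 1 -2; 0 0 1]
T3·…·T1 = [-1 0 -5; 0 1 -2; 0 0 1]
T4·…·T1 = [-1 0 -5; 0 -1 2; 0 0 1]
T5·…·T1 = [-1 0 -5; 0 1 -2; 0 0 1]
det M = -1; M⁻¹ = [-1 0 -5; 0 1 2; 0 0 1]
M⁻¹ · (-29/4, -16/5)ᵀ = (9/4, -6/5)ᵀ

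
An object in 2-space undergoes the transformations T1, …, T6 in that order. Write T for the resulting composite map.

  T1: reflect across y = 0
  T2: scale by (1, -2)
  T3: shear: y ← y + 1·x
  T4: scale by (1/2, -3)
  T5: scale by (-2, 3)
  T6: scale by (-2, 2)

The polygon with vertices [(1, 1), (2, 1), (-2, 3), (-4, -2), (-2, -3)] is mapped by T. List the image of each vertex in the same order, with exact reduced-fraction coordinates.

image vertices: (2, -54), (4, -72), (-4, -72), (-8, 144), (-4, 144)

T1 reflect across y = 0: (1, 1) → (1, -1); (2, 1) → (2, -1); (-2, 3) → (-2, -3); (-4, -2) → (-4, 2); (-2, -3) → (-2, 3)
T2 scale by (1, -2): (1, -1) → (1, 2); (2, -1) → (2, 2); (-2, -3) → (-2, 6); (-4, 2) → (-4, -4); (-2, 3) → (-2, -6)
T3 shear: y ← y + 1·x: (1, 2) → (1, 3); (2, 2) → (2, 4); (-2, 6) → (-2, 4); (-4, -4) → (-4, -8); (-2, -6) → (-2, -8)
T4 scale by (1/2, -3): (1, 3) → (1/2, -9); (2, 4) → (1, -12); (-2, 4) → (-1, -12); (-4, -8) → (-2, 24); (-2, -8) → (-1, 24)
T5 scale by (-2, 3): (1/2, -9) → (-1, -27); (1, -12) → (-2, -36); (-1, -12) → (2, -36); (-2, 24) → (4, 72); (-1, 24) → (2, 72)
T6 scale by (-2, 2): (-1, -27) → (2, -54); (-2, -36) → (4, -72); (2, -36) → (-4, -72); (4, 72) → (-8, 144); (2, 72) → (-4, 144)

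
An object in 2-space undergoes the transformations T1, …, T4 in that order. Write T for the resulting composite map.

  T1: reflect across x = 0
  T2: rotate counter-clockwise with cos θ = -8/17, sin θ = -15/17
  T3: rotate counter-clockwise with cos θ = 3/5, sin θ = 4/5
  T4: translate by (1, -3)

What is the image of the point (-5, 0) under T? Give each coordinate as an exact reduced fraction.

T1 reflect across x = 0: (-5, 0) → (5, 0)
T2 rotate counter-clockwise with cos θ = -8/17, sin θ = -15/17: (5, 0) → (-40/17, -75/17)
T3 rotate counter-clockwise with cos θ = 3/5, sin θ = 4/5: (-40/17, -75/17) → (36/17, -77/17)
T4 translate by (1, -3): (36/17, -77/17) → (53/17, -128/17)

T(p) = (53/17, -128/17)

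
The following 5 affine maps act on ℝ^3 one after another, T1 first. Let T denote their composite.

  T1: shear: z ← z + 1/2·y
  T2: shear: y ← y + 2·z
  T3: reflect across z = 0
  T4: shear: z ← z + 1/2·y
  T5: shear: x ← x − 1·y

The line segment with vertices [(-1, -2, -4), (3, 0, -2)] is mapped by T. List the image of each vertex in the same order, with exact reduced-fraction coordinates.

T1 shear: z ← z + 1/2·y: (-1, -2, -4) → (-1, -2, -5); (3, 0, -2) → (3, 0, -2)
T2 shear: y ← y + 2·z: (-1, -2, -5) → (-1, -12, -5); (3, 0, -2) → (3, -4, -2)
T3 reflect across z = 0: (-1, -12, -5) → (-1, -12, 5); (3, -4, -2) → (3, -4, 2)
T4 shear: z ← z + 1/2·y: (-1, -12, 5) → (-1, -12, -1); (3, -4, 2) → (3, -4, 0)
T5 shear: x ← x − 1·y: (-1, -12, -1) → (11, -12, -1); (3, -4, 0) → (7, -4, 0)

image vertices: (11, -12, -1), (7, -4, 0)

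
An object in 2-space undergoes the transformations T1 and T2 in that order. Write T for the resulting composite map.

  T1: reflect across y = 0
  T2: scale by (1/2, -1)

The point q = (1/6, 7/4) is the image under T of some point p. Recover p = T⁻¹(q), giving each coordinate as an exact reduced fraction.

p = (1/3, 7/4)

T1 = [1 0 0; 0 -1 0; 0 0 1]
T2·T1 = [1/2 0 0; 0 1 0; 0 0 1]
det M = 1/2; M⁻¹ = [2 0 0; 0 1 0; 0 0 1]
M⁻¹ · (1/6, 7/4)ᵀ = (1/3, 7/4)ᵀ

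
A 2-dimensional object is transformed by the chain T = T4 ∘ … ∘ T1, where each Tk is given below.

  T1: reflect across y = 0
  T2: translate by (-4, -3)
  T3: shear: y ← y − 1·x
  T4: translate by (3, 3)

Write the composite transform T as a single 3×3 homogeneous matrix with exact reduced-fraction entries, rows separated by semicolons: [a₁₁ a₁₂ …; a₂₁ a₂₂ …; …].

T = [1 0 -1; -1 -1 4; 0 0 1]

T1 = [1 0 0; 0 -1 0; 0 0 1]
T2·T1 = [1 0 -4; 0 -1 -3; 0 0 1]
T3·…·T1 = [1 0 -4; -1 -1 1; 0 0 1]
T4·…·T1 = [1 0 -1; -1 -1 4; 0 0 1]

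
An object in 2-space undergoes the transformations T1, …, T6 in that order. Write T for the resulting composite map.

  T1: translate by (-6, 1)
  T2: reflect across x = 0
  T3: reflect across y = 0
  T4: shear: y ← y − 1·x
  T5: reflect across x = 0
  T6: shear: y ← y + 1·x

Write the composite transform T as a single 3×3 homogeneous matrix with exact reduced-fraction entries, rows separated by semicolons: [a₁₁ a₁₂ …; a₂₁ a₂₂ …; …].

T1 = [1 0 -6; 0 1 1; 0 0 1]
T2·T1 = [-1 0 6; 0 1 1; 0 0 1]
T3·…·T1 = [-1 0 6; 0 -1 -1; 0 0 1]
T4·…·T1 = [-1 0 6; 1 -1 -7; 0 0 1]
T5·…·T1 = [1 0 -6; 1 -1 -7; 0 0 1]
T6·…·T1 = [1 0 -6; 2 -1 -13; 0 0 1]

T = [1 0 -6; 2 -1 -13; 0 0 1]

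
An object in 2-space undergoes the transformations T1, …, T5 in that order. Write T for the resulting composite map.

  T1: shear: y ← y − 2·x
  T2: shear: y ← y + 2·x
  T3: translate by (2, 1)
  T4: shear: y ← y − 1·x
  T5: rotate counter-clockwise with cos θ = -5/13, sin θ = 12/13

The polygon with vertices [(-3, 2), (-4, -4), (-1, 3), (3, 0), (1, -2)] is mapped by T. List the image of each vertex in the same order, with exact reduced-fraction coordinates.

T1 shear: y ← y − 2·x: (-3, 2) → (-3, 8); (-4, -4) → (-4, 4); (-1, 3) → (-1, 5); (3, 0) → (3, -6); (1, -2) → (1, -4)
T2 shear: y ← y + 2·x: (-3, 8) → (-3, 2); (-4, 4) → (-4, -4); (-1, 5) → (-1, 3); (3, -6) → (3, 0); (1, -4) → (1, -2)
T3 translate by (2, 1): (-3, 2) → (-1, 3); (-4, -4) → (-2, -3); (-1, 3) → (1, 4); (3, 0) → (5, 1); (1, -2) → (3, -1)
T4 shear: y ← y − 1·x: (-1, 3) → (-1, 4); (-2, -3) → (-2, -1); (1, 4) → (1, 3); (5, 1) → (5, -4); (3, -1) → (3, -4)
T5 rotate counter-clockwise with cos θ = -5/13, sin θ = 12/13: (-1, 4) → (-43/13, -32/13); (-2, -1) → (22/13, -19/13); (1, 3) → (-41/13, -3/13); (5, -4) → (23/13, 80/13); (3, -4) → (33/13, 56/13)

image vertices: (-43/13, -32/13), (22/13, -19/13), (-41/13, -3/13), (23/13, 80/13), (33/13, 56/13)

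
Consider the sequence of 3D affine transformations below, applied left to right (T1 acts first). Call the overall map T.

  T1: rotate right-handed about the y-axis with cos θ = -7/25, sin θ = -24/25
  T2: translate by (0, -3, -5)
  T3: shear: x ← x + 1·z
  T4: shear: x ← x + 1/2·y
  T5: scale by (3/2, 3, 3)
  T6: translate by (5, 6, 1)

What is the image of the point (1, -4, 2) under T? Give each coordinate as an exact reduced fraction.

T1 rotate right-handed about the y-axis with cos θ = -7/25, sin θ = -24/25: (1, -4, 2) → (-11/5, -4, 2/5)
T2 translate by (0, -3, -5): (-11/5, -4, 2/5) → (-11/5, -7, -23/5)
T3 shear: x ← x + 1·z: (-11/5, -7, -23/5) → (-34/5, -7, -23/5)
T4 shear: x ← x + 1/2·y: (-34/5, -7, -23/5) → (-103/10, -7, -23/5)
T5 scale by (3/2, 3, 3): (-103/10, -7, -23/5) → (-309/20, -21, -69/5)
T6 translate by (5, 6, 1): (-309/20, -21, -69/5) → (-209/20, -15, -64/5)

T(p) = (-209/20, -15, -64/5)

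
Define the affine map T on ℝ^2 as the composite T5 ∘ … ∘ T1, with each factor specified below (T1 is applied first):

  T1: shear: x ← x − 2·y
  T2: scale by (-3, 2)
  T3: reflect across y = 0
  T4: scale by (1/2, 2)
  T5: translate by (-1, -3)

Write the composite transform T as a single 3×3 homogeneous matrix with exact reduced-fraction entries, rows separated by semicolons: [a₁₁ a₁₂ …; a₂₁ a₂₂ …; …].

T1 = [1 -2 0; 0 1 0; 0 0 1]
T2·T1 = [-3 6 0; 0 2 0; 0 0 1]
T3·…·T1 = [-3 6 0; 0 -2 0; 0 0 1]
T4·…·T1 = [-3/2 3 0; 0 -4 0; 0 0 1]
T5·…·T1 = [-3/2 3 -1; 0 -4 -3; 0 0 1]

T = [-3/2 3 -1; 0 -4 -3; 0 0 1]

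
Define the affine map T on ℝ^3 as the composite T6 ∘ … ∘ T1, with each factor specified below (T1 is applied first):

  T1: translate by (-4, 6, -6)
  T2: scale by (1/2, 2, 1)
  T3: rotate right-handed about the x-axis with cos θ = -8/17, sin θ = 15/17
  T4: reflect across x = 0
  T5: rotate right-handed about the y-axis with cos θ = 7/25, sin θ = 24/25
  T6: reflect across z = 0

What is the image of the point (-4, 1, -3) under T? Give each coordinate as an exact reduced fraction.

T1 translate by (-4, 6, -6): (-4, 1, -3) → (-8, 7, -9)
T2 scale by (1/2, 2, 1): (-8, 7, -9) → (-4, 14, -9)
T3 rotate right-handed about the x-axis with cos θ = -8/17, sin θ = 15/17: (-4, 14, -9) → (-4, 23/17, 282/17)
T4 reflect across x = 0: (-4, 23/17, 282/17) → (4, 23/17, 282/17)
T5 rotate right-handed about the y-axis with cos θ = 7/25, sin θ = 24/25: (4, 23/17, 282/17) → (7244/425, 23/17, 342/425)
T6 reflect across z = 0: (7244/425, 23/17, 342/425) → (7244/425, 23/17, -342/425)

T(p) = (7244/425, 23/17, -342/425)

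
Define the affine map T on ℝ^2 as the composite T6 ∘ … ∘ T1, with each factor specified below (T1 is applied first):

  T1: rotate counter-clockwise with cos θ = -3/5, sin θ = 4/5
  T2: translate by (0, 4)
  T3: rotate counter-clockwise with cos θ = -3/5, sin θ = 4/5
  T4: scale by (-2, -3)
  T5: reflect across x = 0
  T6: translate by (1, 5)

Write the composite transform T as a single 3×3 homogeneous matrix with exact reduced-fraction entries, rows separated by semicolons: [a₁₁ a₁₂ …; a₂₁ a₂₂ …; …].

T = [-14/25 48/25 -27/5; 72/25 21/25 61/5; 0 0 1]

T1 = [-3/5 -4/5 0; 4/5 -3/5 0; 0 0 1]
T2·T1 = [-3/5 -4/5 0; 4/5 -3/5 4; 0 0 1]
T3·…·T1 = [-7/25 24/25 -16/5; -24/25 -7/25 -12/5; 0 0 1]
T4·…·T1 = [14/25 -48/25 32/5; 72/25 21/25 36/5; 0 0 1]
T5·…·T1 = [-14/25 48/25 -32/5; 72/25 21/25 36/5; 0 0 1]
T6·…·T1 = [-14/25 48/25 -27/5; 72/25 21/25 61/5; 0 0 1]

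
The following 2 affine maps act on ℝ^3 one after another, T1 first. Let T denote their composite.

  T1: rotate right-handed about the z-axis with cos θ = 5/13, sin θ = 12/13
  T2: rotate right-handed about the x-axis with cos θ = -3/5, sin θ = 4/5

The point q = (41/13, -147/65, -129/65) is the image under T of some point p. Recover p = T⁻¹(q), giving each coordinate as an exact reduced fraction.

p = (1, -3, 3)

T1 = [5/13 -12/13 0 0; 12/13 5/13 0 0; 0 0 1 0; 0 0 0 1]
T2·T1 = [5/13 -12/13 0 0; -36/65 -3/13 -4/5 0; 48/65 4/13 -3/5 0; 0 0 0 1]
det M = 1; M⁻¹ = [5/13 -36/65 48/65 0; -12/13 -3/13 4/13 0; 0 -4/5 -3/5 0; 0 0 0 1]
M⁻¹ · (41/13, -147/65, -129/65)ᵀ = (1, -3, 3)ᵀ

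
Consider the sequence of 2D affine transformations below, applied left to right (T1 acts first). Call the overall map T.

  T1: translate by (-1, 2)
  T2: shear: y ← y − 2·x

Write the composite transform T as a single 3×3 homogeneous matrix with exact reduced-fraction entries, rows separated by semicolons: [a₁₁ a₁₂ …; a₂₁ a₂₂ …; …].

T = [1 0 -1; -2 1 4; 0 0 1]

T1 = [1 0 -1; 0 1 2; 0 0 1]
T2·T1 = [1 0 -1; -2 1 4; 0 0 1]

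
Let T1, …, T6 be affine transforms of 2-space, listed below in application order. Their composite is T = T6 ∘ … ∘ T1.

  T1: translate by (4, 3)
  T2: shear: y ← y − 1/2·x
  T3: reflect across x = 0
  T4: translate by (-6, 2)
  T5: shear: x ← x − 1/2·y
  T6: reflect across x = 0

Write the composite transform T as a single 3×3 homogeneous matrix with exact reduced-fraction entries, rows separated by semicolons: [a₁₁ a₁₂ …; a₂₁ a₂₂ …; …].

T1 = [1 0 4; 0 1 3; 0 0 1]
T2·T1 = [1 0 4; -1/2 1 1; 0 0 1]
T3·…·T1 = [-1 0 -4; -1/2 1 1; 0 0 1]
T4·…·T1 = [-1 0 -10; -1/2 1 3; 0 0 1]
T5·…·T1 = [-3/4 -1/2 -23/2; -1/2 1 3; 0 0 1]
T6·…·T1 = [3/4 1/2 23/2; -1/2 1 3; 0 0 1]

T = [3/4 1/2 23/2; -1/2 1 3; 0 0 1]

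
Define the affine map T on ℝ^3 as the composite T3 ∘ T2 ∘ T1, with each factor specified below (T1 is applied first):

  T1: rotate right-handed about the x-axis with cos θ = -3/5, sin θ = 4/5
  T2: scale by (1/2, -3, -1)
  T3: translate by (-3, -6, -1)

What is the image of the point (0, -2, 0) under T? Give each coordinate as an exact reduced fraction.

T1 rotate right-handed about the x-axis with cos θ = -3/5, sin θ = 4/5: (0, -2, 0) → (0, 6/5, -8/5)
T2 scale by (1/2, -3, -1): (0, 6/5, -8/5) → (0, -18/5, 8/5)
T3 translate by (-3, -6, -1): (0, -18/5, 8/5) → (-3, -48/5, 3/5)

T(p) = (-3, -48/5, 3/5)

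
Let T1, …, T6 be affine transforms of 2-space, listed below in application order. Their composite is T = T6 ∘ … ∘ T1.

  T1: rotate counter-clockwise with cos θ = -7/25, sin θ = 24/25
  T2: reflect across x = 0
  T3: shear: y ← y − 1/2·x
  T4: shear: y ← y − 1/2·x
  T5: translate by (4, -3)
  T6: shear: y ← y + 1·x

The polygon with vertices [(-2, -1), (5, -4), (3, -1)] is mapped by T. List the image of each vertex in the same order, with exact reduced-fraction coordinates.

image vertices: (62/25, -16/25), (39/25, 173/25), (97/25, 104/25)

T1 rotate counter-clockwise with cos θ = -7/25, sin θ = 24/25: (-2, -1) → (38/25, -41/25); (5, -4) → (61/25, 148/25); (3, -1) → (3/25, 79/25)
T2 reflect across x = 0: (38/25, -41/25) → (-38/25, -41/25); (61/25, 148/25) → (-61/25, 148/25); (3/25, 79/25) → (-3/25, 79/25)
T3 shear: y ← y − 1/2·x: (-38/25, -41/25) → (-38/25, -22/25); (-61/25, 148/25) → (-61/25, 357/50); (-3/25, 79/25) → (-3/25, 161/50)
T4 shear: y ← y − 1/2·x: (-38/25, -22/25) → (-38/25, -3/25); (-61/25, 357/50) → (-61/25, 209/25); (-3/25, 161/50) → (-3/25, 82/25)
T5 translate by (4, -3): (-38/25, -3/25) → (62/25, -78/25); (-61/25, 209/25) → (39/25, 134/25); (-3/25, 82/25) → (97/25, 7/25)
T6 shear: y ← y + 1·x: (62/25, -78/25) → (62/25, -16/25); (39/25, 134/25) → (39/25, 173/25); (97/25, 7/25) → (97/25, 104/25)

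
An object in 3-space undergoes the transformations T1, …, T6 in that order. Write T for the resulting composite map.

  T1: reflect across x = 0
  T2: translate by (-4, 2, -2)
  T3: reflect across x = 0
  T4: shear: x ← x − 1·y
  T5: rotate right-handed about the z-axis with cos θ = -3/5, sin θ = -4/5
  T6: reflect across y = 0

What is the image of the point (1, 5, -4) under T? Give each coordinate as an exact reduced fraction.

T1 reflect across x = 0: (1, 5, -4) → (-1, 5, -4)
T2 translate by (-4, 2, -2): (-1, 5, -4) → (-5, 7, -6)
T3 reflect across x = 0: (-5, 7, -6) → (5, 7, -6)
T4 shear: x ← x − 1·y: (5, 7, -6) → (-2, 7, -6)
T5 rotate right-handed about the z-axis with cos θ = -3/5, sin θ = -4/5: (-2, 7, -6) → (34/5, -13/5, -6)
T6 reflect across y = 0: (34/5, -13/5, -6) → (34/5, 13/5, -6)

T(p) = (34/5, 13/5, -6)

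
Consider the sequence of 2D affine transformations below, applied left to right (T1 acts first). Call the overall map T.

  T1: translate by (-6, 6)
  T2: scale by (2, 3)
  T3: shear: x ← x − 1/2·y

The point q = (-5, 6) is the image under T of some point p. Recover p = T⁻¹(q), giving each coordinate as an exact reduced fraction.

p = (5, -4)

T1 = [1 0 -6; 0 1 6; 0 0 1]
T2·T1 = [2 0 -12; 0 3 18; 0 0 1]
T3·…·T1 = [2 -3/2 -21; 0 3 18; 0 0 1]
det M = 6; M⁻¹ = [1/2 1/4 6; 0 1/3 -6; 0 0 1]
M⁻¹ · (-5, 6)ᵀ = (5, -4)ᵀ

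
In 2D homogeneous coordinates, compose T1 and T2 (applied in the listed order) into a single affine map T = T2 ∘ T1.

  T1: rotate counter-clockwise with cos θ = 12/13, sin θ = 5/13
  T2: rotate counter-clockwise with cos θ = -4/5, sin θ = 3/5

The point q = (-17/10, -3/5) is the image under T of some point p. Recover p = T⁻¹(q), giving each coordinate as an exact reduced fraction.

p = (3/2, 1)

T1 = [12/13 -5/13 0; 5/13 12/13 0; 0 0 1]
T2·T1 = [-63/65 -16/65 0; 16/65 -63/65 0; 0 0 1]
det M = 1; M⁻¹ = [-63/65 16/65 0; -16/65 -63/65 0; 0 0 1]
M⁻¹ · (-17/10, -3/5)ᵀ = (3/2, 1)ᵀ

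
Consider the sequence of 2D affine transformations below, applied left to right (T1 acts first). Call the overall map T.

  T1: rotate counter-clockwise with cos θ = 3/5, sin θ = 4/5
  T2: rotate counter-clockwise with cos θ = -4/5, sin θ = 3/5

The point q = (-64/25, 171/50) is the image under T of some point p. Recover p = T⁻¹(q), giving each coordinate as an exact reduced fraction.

p = (3/2, -4)

T1 = [3/5 -4/5 0; 4/5 3/5 0; 0 0 1]
T2·T1 = [-24/25 7/25 0; -7/25 -24/25 0; 0 0 1]
det M = 1; M⁻¹ = [-24/25 -7/25 0; 7/25 -24/25 0; 0 0 1]
M⁻¹ · (-64/25, 171/50)ᵀ = (3/2, -4)ᵀ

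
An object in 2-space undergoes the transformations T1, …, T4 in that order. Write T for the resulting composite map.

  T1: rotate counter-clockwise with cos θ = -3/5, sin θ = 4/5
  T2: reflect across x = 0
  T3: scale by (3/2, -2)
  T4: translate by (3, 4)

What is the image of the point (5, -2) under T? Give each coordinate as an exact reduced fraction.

T(p) = (51/10, -32/5)

T1 rotate counter-clockwise with cos θ = -3/5, sin θ = 4/5: (5, -2) → (-7/5, 26/5)
T2 reflect across x = 0: (-7/5, 26/5) → (7/5, 26/5)
T3 scale by (3/2, -2): (7/5, 26/5) → (21/10, -52/5)
T4 translate by (3, 4): (21/10, -52/5) → (51/10, -32/5)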